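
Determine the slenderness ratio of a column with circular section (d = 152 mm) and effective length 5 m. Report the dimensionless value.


Radius of gyration r = d / 4 = 152 / 4 = 38.0 mm
L_eff = 5000.0 mm
Slenderness ratio = L / r = 5000.0 / 38.0 = 131.58 (dimensionless)

131.58 (dimensionless)


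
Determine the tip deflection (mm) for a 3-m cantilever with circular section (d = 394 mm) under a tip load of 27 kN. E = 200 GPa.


I = pi * d^4 / 64 = pi * 394^4 / 64 = 1182918396.8 mm^4
L = 3000.0 mm, P = 27000.0 N, E = 200000.0 MPa
delta = P * L^3 / (3 * E * I)
= 27000.0 * 3000.0^3 / (3 * 200000.0 * 1182918396.8)
= 1.0271 mm

1.0271 mm


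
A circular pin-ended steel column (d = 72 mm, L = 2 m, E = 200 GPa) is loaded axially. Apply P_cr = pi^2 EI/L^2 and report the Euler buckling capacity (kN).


I = pi * d^4 / 64 = 1319167.32 mm^4
L = 2000.0 mm
P_cr = pi^2 * E * I / L^2
= 9.8696 * 200000.0 * 1319167.32 / 2000.0^2
= 650982.98 N = 650.983 kN

650.983 kN


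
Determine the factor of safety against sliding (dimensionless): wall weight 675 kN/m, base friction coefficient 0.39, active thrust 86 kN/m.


Resisting force = mu * W = 0.39 * 675 = 263.25 kN/m
FOS = Resisting / Driving = 263.25 / 86
= 3.061 (dimensionless)

3.061 (dimensionless)


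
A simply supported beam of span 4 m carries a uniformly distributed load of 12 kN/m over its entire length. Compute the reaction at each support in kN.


Total load = w * L = 12 * 4 = 48 kN
By symmetry, each reaction R = total / 2 = 48 / 2 = 24.0 kN

24.0 kN


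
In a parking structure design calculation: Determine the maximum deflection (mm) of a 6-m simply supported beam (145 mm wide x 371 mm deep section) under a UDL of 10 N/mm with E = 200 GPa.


I = 145 * 371^3 / 12 = 617033132.92 mm^4
L = 6000.0 mm, w = 10 N/mm, E = 200000.0 MPa
delta = 5 * w * L^4 / (384 * E * I)
= 5 * 10 * 6000.0^4 / (384 * 200000.0 * 617033132.92)
= 1.3674 mm

1.3674 mm


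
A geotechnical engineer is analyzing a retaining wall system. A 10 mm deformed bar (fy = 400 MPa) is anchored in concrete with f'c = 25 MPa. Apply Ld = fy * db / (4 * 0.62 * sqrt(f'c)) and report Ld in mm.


Ld = (fy * db) / (4 * 0.62 * sqrt(f'c))
= (400 * 10) / (4 * 0.62 * sqrt(25))
= 4000 / 12.4
= 322.58 mm

322.58 mm


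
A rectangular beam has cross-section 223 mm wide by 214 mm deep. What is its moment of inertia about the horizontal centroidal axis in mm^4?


I = b * h^3 / 12
= 223 * 214^3 / 12
= 223 * 9800344 / 12
= 182123059.33 mm^4

182123059.33 mm^4


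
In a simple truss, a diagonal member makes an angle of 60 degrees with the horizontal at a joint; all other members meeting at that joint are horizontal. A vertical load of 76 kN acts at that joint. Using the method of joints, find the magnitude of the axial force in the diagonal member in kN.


At the joint, only the diagonal has a vertical component, so vertical equilibrium gives:
F * sin(60) = 76
F = 76 / sin(60)
= 76 / 0.866025
= 87.76 kN

87.76 kN


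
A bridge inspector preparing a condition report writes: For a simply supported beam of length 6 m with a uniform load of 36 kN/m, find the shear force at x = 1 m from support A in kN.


R_A = w * L / 2 = 36 * 6 / 2 = 108.0 kN
V(x) = R_A - w * x = 108.0 - 36 * 1
= 72.0 kN

72.0 kN


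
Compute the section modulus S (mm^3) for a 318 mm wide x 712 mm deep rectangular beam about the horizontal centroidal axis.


S = b * h^2 / 6
= 318 * 712^2 / 6
= 318 * 506944 / 6
= 26868032.0 mm^3

26868032.0 mm^3


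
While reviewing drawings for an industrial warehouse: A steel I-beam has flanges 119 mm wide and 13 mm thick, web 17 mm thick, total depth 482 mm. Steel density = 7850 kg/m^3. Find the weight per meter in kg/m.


A_flanges = 2 * 119 * 13 = 3094 mm^2
A_web = (482 - 2 * 13) * 17 = 7752 mm^2
A_total = 3094 + 7752 = 10846 mm^2 = 0.010846 m^2
Weight = rho * A = 7850 * 0.010846 = 85.1411 kg/m

85.1411 kg/m


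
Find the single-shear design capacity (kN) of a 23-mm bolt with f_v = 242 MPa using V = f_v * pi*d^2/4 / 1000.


A = pi * d^2 / 4 = pi * 23^2 / 4 = 415.4756 mm^2
V = f_v * A / 1000 = 242 * 415.4756 / 1000
= 100.5451 kN

100.5451 kN


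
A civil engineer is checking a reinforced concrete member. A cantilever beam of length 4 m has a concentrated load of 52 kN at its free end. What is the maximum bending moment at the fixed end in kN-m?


For a cantilever with a point load at the free end:
M_max = P * L = 52 * 4 = 208 kN-m

208 kN-m


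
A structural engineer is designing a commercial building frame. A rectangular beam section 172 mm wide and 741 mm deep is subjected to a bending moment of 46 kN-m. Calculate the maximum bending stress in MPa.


I = b * h^3 / 12 = 172 * 741^3 / 12 = 5831789301.0 mm^4
y = h / 2 = 741 / 2 = 370.5 mm
M = 46 kN-m = 46000000.0 N-mm
sigma = M * y / I = 46000000.0 * 370.5 / 5831789301.0
= 2.92 MPa

2.92 MPa


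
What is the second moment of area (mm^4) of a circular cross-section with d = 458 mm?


r = d / 2 = 458 / 2 = 229.0 mm
I = pi * r^4 / 4 = pi * 229.0^4 / 4
= 2159890880.21 mm^4

2159890880.21 mm^4


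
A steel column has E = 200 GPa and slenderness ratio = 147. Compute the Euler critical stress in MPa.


sigma_cr = pi^2 * E / lambda^2
= 9.8696 * 200000.0 / 147^2
= 9.8696 * 200000.0 / 21609
= 91.3472 MPa

91.3472 MPa


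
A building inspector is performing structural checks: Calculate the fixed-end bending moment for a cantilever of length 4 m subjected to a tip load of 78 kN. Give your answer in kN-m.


For a cantilever with a point load at the free end:
M_max = P * L = 78 * 4 = 312 kN-m

312 kN-m


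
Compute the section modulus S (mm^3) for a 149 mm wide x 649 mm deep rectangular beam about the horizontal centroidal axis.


S = b * h^2 / 6
= 149 * 649^2 / 6
= 149 * 421201 / 6
= 10459824.83 mm^3

10459824.83 mm^3


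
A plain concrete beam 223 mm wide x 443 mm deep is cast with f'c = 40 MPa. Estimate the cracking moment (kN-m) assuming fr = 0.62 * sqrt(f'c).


fr = 0.62 * sqrt(40) = 0.62 * 6.3246 = 3.9212 MPa
I = 223 * 443^3 / 12 = 1615603538.42 mm^4
y_t = 221.5 mm
M_cr = fr * I / y_t = 3.9212 * 1615603538.42 / 221.5 N-mm
= 28.6011 kN-m

28.6011 kN-m


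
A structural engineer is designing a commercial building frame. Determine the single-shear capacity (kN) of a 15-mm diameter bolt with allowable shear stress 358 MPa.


A = pi * d^2 / 4 = pi * 15^2 / 4 = 176.7146 mm^2
V = f_v * A / 1000 = 358 * 176.7146 / 1000
= 63.2638 kN

63.2638 kN


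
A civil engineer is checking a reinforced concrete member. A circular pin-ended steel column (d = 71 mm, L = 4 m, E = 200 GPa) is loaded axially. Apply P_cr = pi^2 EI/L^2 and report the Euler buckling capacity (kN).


I = pi * d^4 / 64 = 1247392.97 mm^4
L = 4000.0 mm
P_cr = pi^2 * E * I / L^2
= 9.8696 * 200000.0 * 1247392.97 / 4000.0^2
= 153890.94 N = 153.8909 kN

153.8909 kN


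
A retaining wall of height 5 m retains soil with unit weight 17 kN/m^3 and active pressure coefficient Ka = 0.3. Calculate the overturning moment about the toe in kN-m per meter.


Pa = 0.5 * Ka * gamma * H^2
= 0.5 * 0.3 * 17 * 5^2
= 63.75 kN/m
Arm = H / 3 = 5 / 3 = 1.6667 m
Mo = Pa * arm = Pa * H / 3 = 63.75 * 5 / 3 = 106.25 kN-m/m

106.25 kN-m/m


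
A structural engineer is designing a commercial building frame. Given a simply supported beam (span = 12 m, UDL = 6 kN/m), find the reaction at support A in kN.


Total load = w * L = 6 * 12 = 72 kN
By symmetry, each reaction R = total / 2 = 72 / 2 = 36.0 kN

36.0 kN


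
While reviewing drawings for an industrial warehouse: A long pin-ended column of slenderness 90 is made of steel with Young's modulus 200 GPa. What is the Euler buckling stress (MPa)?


sigma_cr = pi^2 * E / lambda^2
= 9.8696 * 200000.0 / 90^2
= 9.8696 * 200000.0 / 8100
= 243.6939 MPa

243.6939 MPa


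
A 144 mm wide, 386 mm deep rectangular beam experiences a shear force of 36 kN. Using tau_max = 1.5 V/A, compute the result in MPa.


A = b * h = 144 * 386 = 55584 mm^2
V = 36 kN = 36000.0 N
tau_max = 1.5 * V / A = 1.5 * 36000.0 / 55584
= 0.9715 MPa

0.9715 MPa


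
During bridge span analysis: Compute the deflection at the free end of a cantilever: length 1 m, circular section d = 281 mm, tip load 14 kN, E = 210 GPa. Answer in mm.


I = pi * d^4 / 64 = pi * 281^4 / 64 = 306051969.3 mm^4
L = 1000.0 mm, P = 14000.0 N, E = 210000.0 MPa
delta = P * L^3 / (3 * E * I)
= 14000.0 * 1000.0^3 / (3 * 210000.0 * 306051969.3)
= 0.0726 mm

0.0726 mm


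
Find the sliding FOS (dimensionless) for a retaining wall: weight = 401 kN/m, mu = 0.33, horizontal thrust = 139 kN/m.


Resisting force = mu * W = 0.33 * 401 = 132.33 kN/m
FOS = Resisting / Driving = 132.33 / 139
= 0.952 (dimensionless)

0.952 (dimensionless)


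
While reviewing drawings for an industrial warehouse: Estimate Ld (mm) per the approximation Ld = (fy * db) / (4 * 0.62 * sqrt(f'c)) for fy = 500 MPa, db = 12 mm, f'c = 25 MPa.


Ld = (fy * db) / (4 * 0.62 * sqrt(f'c))
= (500 * 12) / (4 * 0.62 * sqrt(25))
= 6000 / 12.4
= 483.87 mm

483.87 mm


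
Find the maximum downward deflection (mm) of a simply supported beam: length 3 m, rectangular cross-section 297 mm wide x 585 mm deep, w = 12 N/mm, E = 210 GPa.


I = 297 * 585^3 / 12 = 4954990218.75 mm^4
L = 3000.0 mm, w = 12 N/mm, E = 210000.0 MPa
delta = 5 * w * L^4 / (384 * E * I)
= 5 * 12 * 3000.0^4 / (384 * 210000.0 * 4954990218.75)
= 0.0122 mm

0.0122 mm


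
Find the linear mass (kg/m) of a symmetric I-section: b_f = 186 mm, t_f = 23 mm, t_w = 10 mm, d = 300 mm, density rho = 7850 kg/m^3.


A_flanges = 2 * 186 * 23 = 8556 mm^2
A_web = (300 - 2 * 23) * 10 = 2540 mm^2
A_total = 8556 + 2540 = 11096 mm^2 = 0.011096 m^2
Weight = rho * A = 7850 * 0.011096 = 87.1036 kg/m

87.1036 kg/m


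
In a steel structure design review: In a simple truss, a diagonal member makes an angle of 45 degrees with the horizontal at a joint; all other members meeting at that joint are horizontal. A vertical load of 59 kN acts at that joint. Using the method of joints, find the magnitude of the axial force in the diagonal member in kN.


At the joint, only the diagonal has a vertical component, so vertical equilibrium gives:
F * sin(45) = 59
F = 59 / sin(45)
= 59 / 0.707107
= 83.44 kN

83.44 kN


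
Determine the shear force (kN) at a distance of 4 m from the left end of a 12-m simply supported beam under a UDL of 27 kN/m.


R_A = w * L / 2 = 27 * 12 / 2 = 162.0 kN
V(x) = R_A - w * x = 162.0 - 27 * 4
= 54.0 kN

54.0 kN


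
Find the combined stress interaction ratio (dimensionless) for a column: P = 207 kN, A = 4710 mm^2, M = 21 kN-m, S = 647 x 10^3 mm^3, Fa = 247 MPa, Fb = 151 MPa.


f_a = P / A = 207000.0 / 4710 = 43.949 MPa
f_b = M / S = 21000000.0 / 647000.0 = 32.4575 MPa
Ratio = f_a / Fa + f_b / Fb
= 43.949 / 247 + 32.4575 / 151
= 0.3929 (dimensionless)

0.3929 (dimensionless)


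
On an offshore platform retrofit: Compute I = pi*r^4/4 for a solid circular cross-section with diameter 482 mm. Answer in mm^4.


r = d / 2 = 482 / 2 = 241.0 mm
I = pi * r^4 / 4 = pi * 241.0^4 / 4
= 2649464175.81 mm^4

2649464175.81 mm^4


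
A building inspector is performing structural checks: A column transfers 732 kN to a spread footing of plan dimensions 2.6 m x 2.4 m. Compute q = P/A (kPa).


A = 2.6 * 2.4 = 6.24 m^2
q = P / A = 732 / 6.24
= 117.3077 kPa

117.3077 kPa


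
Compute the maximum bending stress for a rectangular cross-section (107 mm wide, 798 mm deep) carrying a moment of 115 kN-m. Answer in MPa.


I = b * h^3 / 12 = 107 * 798^3 / 12 = 4531178862.0 mm^4
y = h / 2 = 798 / 2 = 399.0 mm
M = 115 kN-m = 115000000.0 N-mm
sigma = M * y / I = 115000000.0 * 399.0 / 4531178862.0
= 10.13 MPa

10.13 MPa


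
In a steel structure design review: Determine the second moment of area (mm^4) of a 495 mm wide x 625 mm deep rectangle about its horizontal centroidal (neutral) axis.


I = b * h^3 / 12
= 495 * 625^3 / 12
= 495 * 244140625 / 12
= 10070800781.25 mm^4

10070800781.25 mm^4


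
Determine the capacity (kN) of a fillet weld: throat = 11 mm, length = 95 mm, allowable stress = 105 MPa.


Strength = throat * length * allowable stress
= 11 * 95 * 105 N
= 109725 N
= 109.72 kN

109.72 kN


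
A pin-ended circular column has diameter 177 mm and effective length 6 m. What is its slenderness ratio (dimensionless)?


Radius of gyration r = d / 4 = 177 / 4 = 44.25 mm
L_eff = 6000.0 mm
Slenderness ratio = L / r = 6000.0 / 44.25 = 135.59 (dimensionless)

135.59 (dimensionless)


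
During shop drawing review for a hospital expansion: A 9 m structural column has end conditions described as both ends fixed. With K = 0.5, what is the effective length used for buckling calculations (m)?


L_eff = K * L
= 0.5 * 9
= 4.5 m

4.5 m


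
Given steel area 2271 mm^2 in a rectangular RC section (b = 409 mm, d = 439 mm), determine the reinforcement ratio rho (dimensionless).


rho = As / (b * d)
= 2271 / (409 * 439)
= 2271 / 179551
= 0.012648 (dimensionless)

0.012648 (dimensionless)


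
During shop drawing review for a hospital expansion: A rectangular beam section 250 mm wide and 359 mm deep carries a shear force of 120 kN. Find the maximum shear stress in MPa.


A = b * h = 250 * 359 = 89750 mm^2
V = 120 kN = 120000.0 N
tau_max = 1.5 * V / A = 1.5 * 120000.0 / 89750
= 2.0056 MPa

2.0056 MPa


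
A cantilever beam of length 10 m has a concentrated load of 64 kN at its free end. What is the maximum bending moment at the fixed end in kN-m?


For a cantilever with a point load at the free end:
M_max = P * L = 64 * 10 = 640 kN-m

640 kN-m


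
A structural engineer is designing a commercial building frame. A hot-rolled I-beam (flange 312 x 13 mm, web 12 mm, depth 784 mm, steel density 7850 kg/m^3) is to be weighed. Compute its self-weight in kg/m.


A_flanges = 2 * 312 * 13 = 8112 mm^2
A_web = (784 - 2 * 13) * 12 = 9096 mm^2
A_total = 8112 + 9096 = 17208 mm^2 = 0.017208 m^2
Weight = rho * A = 7850 * 0.017208 = 135.0828 kg/m

135.0828 kg/m


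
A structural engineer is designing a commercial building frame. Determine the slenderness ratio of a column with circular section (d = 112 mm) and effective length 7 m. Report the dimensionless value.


Radius of gyration r = d / 4 = 112 / 4 = 28.0 mm
L_eff = 7000.0 mm
Slenderness ratio = L / r = 7000.0 / 28.0 = 250.0 (dimensionless)

250.0 (dimensionless)


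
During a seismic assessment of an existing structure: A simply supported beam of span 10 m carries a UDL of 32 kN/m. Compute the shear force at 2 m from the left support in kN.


R_A = w * L / 2 = 32 * 10 / 2 = 160.0 kN
V(x) = R_A - w * x = 160.0 - 32 * 2
= 96.0 kN

96.0 kN


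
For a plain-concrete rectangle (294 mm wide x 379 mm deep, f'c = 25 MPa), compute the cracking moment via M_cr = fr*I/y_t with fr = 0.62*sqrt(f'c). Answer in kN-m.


fr = 0.62 * sqrt(25) = 0.62 * 5.0 = 3.1 MPa
I = 294 * 379^3 / 12 = 1333778505.5 mm^4
y_t = 189.5 mm
M_cr = fr * I / y_t = 3.1 * 1333778505.5 / 189.5 N-mm
= 21.8191 kN-m

21.8191 kN-m


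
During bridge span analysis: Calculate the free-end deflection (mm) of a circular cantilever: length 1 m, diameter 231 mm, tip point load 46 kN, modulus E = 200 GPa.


I = pi * d^4 / 64 = pi * 231^4 / 64 = 139771240.06 mm^4
L = 1000.0 mm, P = 46000.0 N, E = 200000.0 MPa
delta = P * L^3 / (3 * E * I)
= 46000.0 * 1000.0^3 / (3 * 200000.0 * 139771240.06)
= 0.5485 mm

0.5485 mm


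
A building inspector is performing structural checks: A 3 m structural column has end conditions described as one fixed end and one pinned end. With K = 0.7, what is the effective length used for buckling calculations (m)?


L_eff = K * L
= 0.7 * 3
= 2.1 m

2.1 m


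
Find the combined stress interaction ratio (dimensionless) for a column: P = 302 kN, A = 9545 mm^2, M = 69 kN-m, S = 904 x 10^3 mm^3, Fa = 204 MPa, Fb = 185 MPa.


f_a = P / A = 302000.0 / 9545 = 31.6396 MPa
f_b = M / S = 69000000.0 / 904000.0 = 76.3274 MPa
Ratio = f_a / Fa + f_b / Fb
= 31.6396 / 204 + 76.3274 / 185
= 0.5677 (dimensionless)

0.5677 (dimensionless)


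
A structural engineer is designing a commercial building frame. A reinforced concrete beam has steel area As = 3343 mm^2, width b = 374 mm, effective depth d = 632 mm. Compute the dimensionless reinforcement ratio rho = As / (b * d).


rho = As / (b * d)
= 3343 / (374 * 632)
= 3343 / 236368
= 0.014143 (dimensionless)

0.014143 (dimensionless)


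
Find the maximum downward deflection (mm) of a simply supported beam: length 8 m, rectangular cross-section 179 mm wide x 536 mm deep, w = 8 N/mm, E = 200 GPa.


I = 179 * 536^3 / 12 = 2297027285.33 mm^4
L = 8000.0 mm, w = 8 N/mm, E = 200000.0 MPa
delta = 5 * w * L^4 / (384 * E * I)
= 5 * 8 * 8000.0^4 / (384 * 200000.0 * 2297027285.33)
= 0.9287 mm

0.9287 mm


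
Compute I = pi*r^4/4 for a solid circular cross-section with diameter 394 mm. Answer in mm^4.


r = d / 2 = 394 / 2 = 197.0 mm
I = pi * r^4 / 4 = pi * 197.0^4 / 4
= 1182918396.8 mm^4

1182918396.8 mm^4


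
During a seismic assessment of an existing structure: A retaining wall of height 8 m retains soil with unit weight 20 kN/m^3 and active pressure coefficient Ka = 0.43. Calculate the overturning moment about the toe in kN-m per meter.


Pa = 0.5 * Ka * gamma * H^2
= 0.5 * 0.43 * 20 * 8^2
= 275.2 kN/m
Arm = H / 3 = 8 / 3 = 2.6667 m
Mo = Pa * arm = Pa * H / 3 = 275.2 * 8 / 3 = 733.8667 kN-m/m

733.8667 kN-m/m


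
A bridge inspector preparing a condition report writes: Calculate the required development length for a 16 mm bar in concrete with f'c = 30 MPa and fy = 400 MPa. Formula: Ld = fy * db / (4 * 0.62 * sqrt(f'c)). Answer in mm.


Ld = (fy * db) / (4 * 0.62 * sqrt(f'c))
= (400 * 16) / (4 * 0.62 * sqrt(30))
= 6400 / 13.5835
= 471.16 mm

471.16 mm


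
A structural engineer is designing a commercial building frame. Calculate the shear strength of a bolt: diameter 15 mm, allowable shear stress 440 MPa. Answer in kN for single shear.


A = pi * d^2 / 4 = pi * 15^2 / 4 = 176.7146 mm^2
V = f_v * A / 1000 = 440 * 176.7146 / 1000
= 77.7544 kN

77.7544 kN


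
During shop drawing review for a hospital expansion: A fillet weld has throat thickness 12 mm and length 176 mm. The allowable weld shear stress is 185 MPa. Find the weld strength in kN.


Strength = throat * length * allowable stress
= 12 * 176 * 185 N
= 390720 N
= 390.72 kN

390.72 kN


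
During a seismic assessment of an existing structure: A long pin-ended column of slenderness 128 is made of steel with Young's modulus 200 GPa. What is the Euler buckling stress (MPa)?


sigma_cr = pi^2 * E / lambda^2
= 9.8696 * 200000.0 / 128^2
= 9.8696 * 200000.0 / 16384
= 120.4786 MPa

120.4786 MPa


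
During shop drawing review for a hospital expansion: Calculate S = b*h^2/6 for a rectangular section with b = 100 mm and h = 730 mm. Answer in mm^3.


S = b * h^2 / 6
= 100 * 730^2 / 6
= 100 * 532900 / 6
= 8881666.67 mm^3

8881666.67 mm^3


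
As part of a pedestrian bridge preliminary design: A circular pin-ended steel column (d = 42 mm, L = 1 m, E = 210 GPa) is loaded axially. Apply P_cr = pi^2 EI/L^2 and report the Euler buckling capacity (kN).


I = pi * d^4 / 64 = 152745.02 mm^4
L = 1000.0 mm
P_cr = pi^2 * E * I / L^2
= 9.8696 * 210000.0 * 152745.02 / 1000.0^2
= 316581.91 N = 316.5819 kN

316.5819 kN


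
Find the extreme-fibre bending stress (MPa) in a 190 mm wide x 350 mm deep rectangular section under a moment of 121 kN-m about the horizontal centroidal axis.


I = b * h^3 / 12 = 190 * 350^3 / 12 = 678854166.67 mm^4
y = h / 2 = 350 / 2 = 175.0 mm
M = 121 kN-m = 121000000.0 N-mm
sigma = M * y / I = 121000000.0 * 175.0 / 678854166.67
= 31.19 MPa

31.19 MPa


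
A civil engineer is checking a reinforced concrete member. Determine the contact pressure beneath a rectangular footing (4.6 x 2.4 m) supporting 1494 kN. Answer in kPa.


A = 4.6 * 2.4 = 11.04 m^2
q = P / A = 1494 / 11.04
= 135.3261 kPa

135.3261 kPa


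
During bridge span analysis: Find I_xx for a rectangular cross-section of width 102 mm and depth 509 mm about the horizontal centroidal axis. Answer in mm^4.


I = b * h^3 / 12
= 102 * 509^3 / 12
= 102 * 131872229 / 12
= 1120913946.5 mm^4

1120913946.5 mm^4


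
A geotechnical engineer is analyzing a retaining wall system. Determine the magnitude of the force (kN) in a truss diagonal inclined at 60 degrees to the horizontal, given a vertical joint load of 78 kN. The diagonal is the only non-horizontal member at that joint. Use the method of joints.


At the joint, only the diagonal has a vertical component, so vertical equilibrium gives:
F * sin(60) = 78
F = 78 / sin(60)
= 78 / 0.866025
= 90.07 kN

90.07 kN


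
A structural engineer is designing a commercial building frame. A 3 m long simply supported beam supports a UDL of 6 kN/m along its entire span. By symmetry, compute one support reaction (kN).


Total load = w * L = 6 * 3 = 18 kN
By symmetry, each reaction R = total / 2 = 18 / 2 = 9.0 kN

9.0 kN


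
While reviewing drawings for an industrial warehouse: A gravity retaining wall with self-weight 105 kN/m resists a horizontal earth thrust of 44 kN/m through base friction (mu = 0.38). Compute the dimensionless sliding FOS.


Resisting force = mu * W = 0.38 * 105 = 39.9 kN/m
FOS = Resisting / Driving = 39.9 / 44
= 0.9068 (dimensionless)

0.9068 (dimensionless)


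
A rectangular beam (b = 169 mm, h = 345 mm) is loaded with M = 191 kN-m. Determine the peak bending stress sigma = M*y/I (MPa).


I = b * h^3 / 12 = 169 * 345^3 / 12 = 578312718.75 mm^4
y = h / 2 = 345 / 2 = 172.5 mm
M = 191 kN-m = 191000000.0 N-mm
sigma = M * y / I = 191000000.0 * 172.5 / 578312718.75
= 56.97 MPa

56.97 MPa


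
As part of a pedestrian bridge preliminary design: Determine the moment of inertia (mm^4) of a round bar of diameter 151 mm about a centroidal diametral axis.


r = d / 2 = 151 / 2 = 75.5 mm
I = pi * r^4 / 4 = pi * 75.5^4 / 4
= 25519824.76 mm^4

25519824.76 mm^4


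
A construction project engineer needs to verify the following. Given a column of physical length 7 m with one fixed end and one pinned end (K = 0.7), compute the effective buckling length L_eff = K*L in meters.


L_eff = K * L
= 0.7 * 7
= 4.9 m

4.9 m


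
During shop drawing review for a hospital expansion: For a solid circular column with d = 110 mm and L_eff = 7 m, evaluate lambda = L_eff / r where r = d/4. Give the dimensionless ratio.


Radius of gyration r = d / 4 = 110 / 4 = 27.5 mm
L_eff = 7000.0 mm
Slenderness ratio = L / r = 7000.0 / 27.5 = 254.55 (dimensionless)

254.55 (dimensionless)


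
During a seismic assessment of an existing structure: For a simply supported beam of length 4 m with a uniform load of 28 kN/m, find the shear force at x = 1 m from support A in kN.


R_A = w * L / 2 = 28 * 4 / 2 = 56.0 kN
V(x) = R_A - w * x = 56.0 - 28 * 1
= 28.0 kN

28.0 kN


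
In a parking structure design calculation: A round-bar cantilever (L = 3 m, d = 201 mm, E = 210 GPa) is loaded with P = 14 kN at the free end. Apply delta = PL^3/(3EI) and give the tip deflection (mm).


I = pi * d^4 / 64 = pi * 201^4 / 64 = 80122432.96 mm^4
L = 3000.0 mm, P = 14000.0 N, E = 210000.0 MPa
delta = P * L^3 / (3 * E * I)
= 14000.0 * 3000.0^3 / (3 * 210000.0 * 80122432.96)
= 7.4885 mm

7.4885 mm


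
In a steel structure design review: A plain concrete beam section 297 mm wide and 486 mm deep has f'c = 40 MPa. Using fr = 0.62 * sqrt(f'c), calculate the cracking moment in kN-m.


fr = 0.62 * sqrt(40) = 0.62 * 6.3246 = 3.9212 MPa
I = 297 * 486^3 / 12 = 2841083586.0 mm^4
y_t = 243.0 mm
M_cr = fr * I / y_t = 3.9212 * 2841083586.0 / 243.0 N-mm
= 45.8458 kN-m

45.8458 kN-m


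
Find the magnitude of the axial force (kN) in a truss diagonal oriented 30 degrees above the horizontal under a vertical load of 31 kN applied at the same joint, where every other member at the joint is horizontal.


At the joint, only the diagonal has a vertical component, so vertical equilibrium gives:
F * sin(30) = 31
F = 31 / sin(30)
= 31 / 0.5
= 62.0 kN

62.0 kN


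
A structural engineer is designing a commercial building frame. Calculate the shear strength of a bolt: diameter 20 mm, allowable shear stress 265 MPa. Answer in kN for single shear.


A = pi * d^2 / 4 = pi * 20^2 / 4 = 314.1593 mm^2
V = f_v * A / 1000 = 265 * 314.1593 / 1000
= 83.2522 kN

83.2522 kN


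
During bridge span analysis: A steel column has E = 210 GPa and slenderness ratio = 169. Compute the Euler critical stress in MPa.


sigma_cr = pi^2 * E / lambda^2
= 9.8696 * 210000.0 / 169^2
= 9.8696 * 210000.0 / 28561
= 72.5681 MPa

72.5681 MPa


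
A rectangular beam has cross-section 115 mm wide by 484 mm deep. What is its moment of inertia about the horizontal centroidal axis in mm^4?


I = b * h^3 / 12
= 115 * 484^3 / 12
= 115 * 113379904 / 12
= 1086557413.33 mm^4

1086557413.33 mm^4


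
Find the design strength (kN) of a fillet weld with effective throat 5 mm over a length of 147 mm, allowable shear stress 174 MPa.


Strength = throat * length * allowable stress
= 5 * 147 * 174 N
= 127890 N
= 127.89 kN

127.89 kN


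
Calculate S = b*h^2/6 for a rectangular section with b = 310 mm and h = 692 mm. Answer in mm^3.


S = b * h^2 / 6
= 310 * 692^2 / 6
= 310 * 478864 / 6
= 24741306.67 mm^3

24741306.67 mm^3


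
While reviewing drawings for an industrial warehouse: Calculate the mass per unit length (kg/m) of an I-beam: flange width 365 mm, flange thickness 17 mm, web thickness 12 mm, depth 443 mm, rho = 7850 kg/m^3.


A_flanges = 2 * 365 * 17 = 12410 mm^2
A_web = (443 - 2 * 17) * 12 = 4908 mm^2
A_total = 12410 + 4908 = 17318 mm^2 = 0.017318 m^2
Weight = rho * A = 7850 * 0.017318 = 135.9463 kg/m

135.9463 kg/m


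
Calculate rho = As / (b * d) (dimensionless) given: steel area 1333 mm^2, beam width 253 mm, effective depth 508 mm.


rho = As / (b * d)
= 1333 / (253 * 508)
= 1333 / 128524
= 0.010372 (dimensionless)

0.010372 (dimensionless)


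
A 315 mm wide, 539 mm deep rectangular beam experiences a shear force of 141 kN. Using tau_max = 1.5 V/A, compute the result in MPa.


A = b * h = 315 * 539 = 169785 mm^2
V = 141 kN = 141000.0 N
tau_max = 1.5 * V / A = 1.5 * 141000.0 / 169785
= 1.2457 MPa

1.2457 MPa


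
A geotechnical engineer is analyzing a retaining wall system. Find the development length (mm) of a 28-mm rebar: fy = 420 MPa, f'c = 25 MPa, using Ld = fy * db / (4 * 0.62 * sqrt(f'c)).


Ld = (fy * db) / (4 * 0.62 * sqrt(f'c))
= (420 * 28) / (4 * 0.62 * sqrt(25))
= 11760 / 12.4
= 948.39 mm

948.39 mm


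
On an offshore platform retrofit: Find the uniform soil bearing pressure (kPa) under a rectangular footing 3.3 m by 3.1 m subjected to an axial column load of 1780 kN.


A = 3.3 * 3.1 = 10.23 m^2
q = P / A = 1780 / 10.23
= 173.998 kPa

173.998 kPa


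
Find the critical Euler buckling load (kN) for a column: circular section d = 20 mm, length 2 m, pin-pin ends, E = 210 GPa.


I = pi * d^4 / 64 = 7853.98 mm^4
L = 2000.0 mm
P_cr = pi^2 * E * I / L^2
= 9.8696 * 210000.0 * 7853.98 / 2000.0^2
= 4069.57 N = 4.0696 kN

4.0696 kN


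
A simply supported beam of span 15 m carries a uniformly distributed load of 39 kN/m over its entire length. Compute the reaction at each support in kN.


Total load = w * L = 39 * 15 = 585 kN
By symmetry, each reaction R = total / 2 = 585 / 2 = 292.5 kN

292.5 kN


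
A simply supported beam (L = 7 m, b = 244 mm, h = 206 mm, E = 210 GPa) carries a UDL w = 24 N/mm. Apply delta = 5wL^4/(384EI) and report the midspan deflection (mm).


I = 244 * 206^3 / 12 = 177750258.67 mm^4
L = 7000.0 mm, w = 24 N/mm, E = 210000.0 MPa
delta = 5 * w * L^4 / (384 * E * I)
= 5 * 24 * 7000.0^4 / (384 * 210000.0 * 177750258.67)
= 20.1008 mm

20.1008 mm


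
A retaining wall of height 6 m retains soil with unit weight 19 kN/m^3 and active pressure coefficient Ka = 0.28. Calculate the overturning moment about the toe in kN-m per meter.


Pa = 0.5 * Ka * gamma * H^2
= 0.5 * 0.28 * 19 * 6^2
= 95.76 kN/m
Arm = H / 3 = 6 / 3 = 2.0 m
Mo = Pa * arm = Pa * H / 3 = 95.76 * 6 / 3 = 191.52 kN-m/m

191.52 kN-m/m


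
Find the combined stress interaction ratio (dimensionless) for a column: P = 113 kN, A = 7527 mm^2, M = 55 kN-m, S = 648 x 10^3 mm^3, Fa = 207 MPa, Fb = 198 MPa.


f_a = P / A = 113000.0 / 7527 = 15.0126 MPa
f_b = M / S = 55000000.0 / 648000.0 = 84.8765 MPa
Ratio = f_a / Fa + f_b / Fb
= 15.0126 / 207 + 84.8765 / 198
= 0.5012 (dimensionless)

0.5012 (dimensionless)


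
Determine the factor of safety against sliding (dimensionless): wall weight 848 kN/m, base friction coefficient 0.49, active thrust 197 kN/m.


Resisting force = mu * W = 0.49 * 848 = 415.52 kN/m
FOS = Resisting / Driving = 415.52 / 197
= 2.1092 (dimensionless)

2.1092 (dimensionless)


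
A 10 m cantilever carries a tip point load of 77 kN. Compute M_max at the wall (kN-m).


For a cantilever with a point load at the free end:
M_max = P * L = 77 * 10 = 770 kN-m

770 kN-m


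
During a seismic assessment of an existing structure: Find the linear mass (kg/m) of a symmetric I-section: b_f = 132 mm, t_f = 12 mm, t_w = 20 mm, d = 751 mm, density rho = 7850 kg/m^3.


A_flanges = 2 * 132 * 12 = 3168 mm^2
A_web = (751 - 2 * 12) * 20 = 14540 mm^2
A_total = 3168 + 14540 = 17708 mm^2 = 0.017708 m^2
Weight = rho * A = 7850 * 0.017708 = 139.0078 kg/m

139.0078 kg/m


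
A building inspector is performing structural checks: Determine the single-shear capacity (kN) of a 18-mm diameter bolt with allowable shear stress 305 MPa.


A = pi * d^2 / 4 = pi * 18^2 / 4 = 254.469 mm^2
V = f_v * A / 1000 = 305 * 254.469 / 1000
= 77.613 kN

77.613 kN


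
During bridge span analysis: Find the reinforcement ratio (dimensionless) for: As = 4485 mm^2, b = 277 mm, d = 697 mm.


rho = As / (b * d)
= 4485 / (277 * 697)
= 4485 / 193069
= 0.02323 (dimensionless)

0.02323 (dimensionless)


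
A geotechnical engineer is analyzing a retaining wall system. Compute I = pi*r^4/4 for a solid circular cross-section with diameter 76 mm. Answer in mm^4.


r = d / 2 = 76 / 2 = 38.0 mm
I = pi * r^4 / 4 = pi * 38.0^4 / 4
= 1637661.98 mm^4

1637661.98 mm^4


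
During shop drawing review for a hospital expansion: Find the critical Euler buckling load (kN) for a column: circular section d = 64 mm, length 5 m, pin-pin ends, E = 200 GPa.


I = pi * d^4 / 64 = 823549.66 mm^4
L = 5000.0 mm
P_cr = pi^2 * E * I / L^2
= 9.8696 * 200000.0 * 823549.66 / 5000.0^2
= 65024.88 N = 65.0249 kN

65.0249 kN


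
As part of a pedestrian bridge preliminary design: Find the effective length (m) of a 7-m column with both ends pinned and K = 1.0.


L_eff = K * L
= 1.0 * 7
= 7.0 m

7.0 m


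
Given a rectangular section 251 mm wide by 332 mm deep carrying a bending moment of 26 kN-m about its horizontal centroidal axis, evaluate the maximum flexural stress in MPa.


I = b * h^3 / 12 = 251 * 332^3 / 12 = 765432197.33 mm^4
y = h / 2 = 332 / 2 = 166.0 mm
M = 26 kN-m = 26000000.0 N-mm
sigma = M * y / I = 26000000.0 * 166.0 / 765432197.33
= 5.64 MPa

5.64 MPa


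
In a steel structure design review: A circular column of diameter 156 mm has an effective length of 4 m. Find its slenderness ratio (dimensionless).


Radius of gyration r = d / 4 = 156 / 4 = 39.0 mm
L_eff = 4000.0 mm
Slenderness ratio = L / r = 4000.0 / 39.0 = 102.56 (dimensionless)

102.56 (dimensionless)


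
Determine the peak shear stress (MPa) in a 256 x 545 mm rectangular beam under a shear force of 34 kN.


A = b * h = 256 * 545 = 139520 mm^2
V = 34 kN = 34000.0 N
tau_max = 1.5 * V / A = 1.5 * 34000.0 / 139520
= 0.3655 MPa

0.3655 MPa


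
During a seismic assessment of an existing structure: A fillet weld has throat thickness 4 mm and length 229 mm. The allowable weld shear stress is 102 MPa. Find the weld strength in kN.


Strength = throat * length * allowable stress
= 4 * 229 * 102 N
= 93432 N
= 93.43 kN

93.43 kN


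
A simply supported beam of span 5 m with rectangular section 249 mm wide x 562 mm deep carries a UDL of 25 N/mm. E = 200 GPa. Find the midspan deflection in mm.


I = 249 * 562^3 / 12 = 3683214806.0 mm^4
L = 5000.0 mm, w = 25 N/mm, E = 200000.0 MPa
delta = 5 * w * L^4 / (384 * E * I)
= 5 * 25 * 5000.0^4 / (384 * 200000.0 * 3683214806.0)
= 0.2762 mm

0.2762 mm


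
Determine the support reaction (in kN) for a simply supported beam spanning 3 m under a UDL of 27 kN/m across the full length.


Total load = w * L = 27 * 3 = 81 kN
By symmetry, each reaction R = total / 2 = 81 / 2 = 40.5 kN

40.5 kN


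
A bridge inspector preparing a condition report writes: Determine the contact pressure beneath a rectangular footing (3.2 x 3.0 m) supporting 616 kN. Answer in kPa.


A = 3.2 * 3.0 = 9.6 m^2
q = P / A = 616 / 9.6
= 64.1667 kPa

64.1667 kPa


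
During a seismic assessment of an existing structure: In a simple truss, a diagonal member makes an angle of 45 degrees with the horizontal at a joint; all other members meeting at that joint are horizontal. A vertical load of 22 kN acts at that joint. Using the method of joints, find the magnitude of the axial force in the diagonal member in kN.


At the joint, only the diagonal has a vertical component, so vertical equilibrium gives:
F * sin(45) = 22
F = 22 / sin(45)
= 22 / 0.707107
= 31.11 kN

31.11 kN


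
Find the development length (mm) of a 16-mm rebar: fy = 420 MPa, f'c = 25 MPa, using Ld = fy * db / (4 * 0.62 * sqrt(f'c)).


Ld = (fy * db) / (4 * 0.62 * sqrt(f'c))
= (420 * 16) / (4 * 0.62 * sqrt(25))
= 6720 / 12.4
= 541.94 mm

541.94 mm


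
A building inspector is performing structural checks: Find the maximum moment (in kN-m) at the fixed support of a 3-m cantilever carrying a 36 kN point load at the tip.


For a cantilever with a point load at the free end:
M_max = P * L = 36 * 3 = 108 kN-m

108 kN-m


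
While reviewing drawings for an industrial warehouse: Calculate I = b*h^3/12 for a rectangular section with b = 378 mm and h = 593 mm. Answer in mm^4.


I = b * h^3 / 12
= 378 * 593^3 / 12
= 378 * 208527857 / 12
= 6568627495.5 mm^4

6568627495.5 mm^4


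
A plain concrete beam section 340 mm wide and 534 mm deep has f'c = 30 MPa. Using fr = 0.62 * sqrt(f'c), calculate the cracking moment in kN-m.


fr = 0.62 * sqrt(30) = 0.62 * 5.4772 = 3.3959 MPa
I = 340 * 534^3 / 12 = 4314410280.0 mm^4
y_t = 267.0 mm
M_cr = fr * I / y_t = 3.3959 * 4314410280.0 / 267.0 N-mm
= 54.8735 kN-m

54.8735 kN-m


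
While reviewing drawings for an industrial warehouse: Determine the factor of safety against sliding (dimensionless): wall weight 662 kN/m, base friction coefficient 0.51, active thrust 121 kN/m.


Resisting force = mu * W = 0.51 * 662 = 337.62 kN/m
FOS = Resisting / Driving = 337.62 / 121
= 2.7902 (dimensionless)

2.7902 (dimensionless)


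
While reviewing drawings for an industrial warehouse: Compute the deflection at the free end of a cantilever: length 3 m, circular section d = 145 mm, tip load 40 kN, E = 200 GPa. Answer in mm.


I = pi * d^4 / 64 = pi * 145^4 / 64 = 21699109.31 mm^4
L = 3000.0 mm, P = 40000.0 N, E = 200000.0 MPa
delta = P * L^3 / (3 * E * I)
= 40000.0 * 3000.0^3 / (3 * 200000.0 * 21699109.31)
= 82.9527 mm

82.9527 mm


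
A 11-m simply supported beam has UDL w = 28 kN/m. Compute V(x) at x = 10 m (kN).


R_A = w * L / 2 = 28 * 11 / 2 = 154.0 kN
V(x) = R_A - w * x = 154.0 - 28 * 10
= -126.0 kN

-126.0 kN


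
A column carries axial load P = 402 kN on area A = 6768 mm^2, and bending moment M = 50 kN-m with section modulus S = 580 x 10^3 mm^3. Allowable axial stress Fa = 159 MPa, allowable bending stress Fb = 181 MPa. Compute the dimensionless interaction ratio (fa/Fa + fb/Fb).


f_a = P / A = 402000.0 / 6768 = 59.3972 MPa
f_b = M / S = 50000000.0 / 580000.0 = 86.2069 MPa
Ratio = f_a / Fa + f_b / Fb
= 59.3972 / 159 + 86.2069 / 181
= 0.8498 (dimensionless)

0.8498 (dimensionless)


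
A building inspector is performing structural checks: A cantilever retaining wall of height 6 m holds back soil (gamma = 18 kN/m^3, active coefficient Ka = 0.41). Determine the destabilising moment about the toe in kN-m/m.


Pa = 0.5 * Ka * gamma * H^2
= 0.5 * 0.41 * 18 * 6^2
= 132.84 kN/m
Arm = H / 3 = 6 / 3 = 2.0 m
Mo = Pa * arm = Pa * H / 3 = 132.84 * 6 / 3 = 265.68 kN-m/m

265.68 kN-m/m


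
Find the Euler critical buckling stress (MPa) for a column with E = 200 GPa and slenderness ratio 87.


sigma_cr = pi^2 * E / lambda^2
= 9.8696 * 200000.0 / 87^2
= 9.8696 * 200000.0 / 7569
= 260.7902 MPa

260.7902 MPa


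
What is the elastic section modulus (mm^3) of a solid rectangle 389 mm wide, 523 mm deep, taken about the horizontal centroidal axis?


S = b * h^2 / 6
= 389 * 523^2 / 6
= 389 * 273529 / 6
= 17733796.83 mm^3

17733796.83 mm^3


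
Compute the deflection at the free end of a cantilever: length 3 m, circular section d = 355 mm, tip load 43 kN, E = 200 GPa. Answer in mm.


I = pi * d^4 / 64 = pi * 355^4 / 64 = 779620608.84 mm^4
L = 3000.0 mm, P = 43000.0 N, E = 200000.0 MPa
delta = P * L^3 / (3 * E * I)
= 43000.0 * 3000.0^3 / (3 * 200000.0 * 779620608.84)
= 2.482 mm

2.482 mm


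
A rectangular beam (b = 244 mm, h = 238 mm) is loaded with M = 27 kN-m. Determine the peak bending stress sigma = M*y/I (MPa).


I = b * h^3 / 12 = 244 * 238^3 / 12 = 274119197.33 mm^4
y = h / 2 = 238 / 2 = 119.0 mm
M = 27 kN-m = 27000000.0 N-mm
sigma = M * y / I = 27000000.0 * 119.0 / 274119197.33
= 11.72 MPa

11.72 MPa


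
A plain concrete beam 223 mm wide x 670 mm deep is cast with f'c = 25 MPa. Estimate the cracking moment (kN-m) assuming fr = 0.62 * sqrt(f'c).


fr = 0.62 * sqrt(25) = 0.62 * 5.0 = 3.1 MPa
I = 223 * 670^3 / 12 = 5589179083.33 mm^4
y_t = 335.0 mm
M_cr = fr * I / y_t = 3.1 * 5589179083.33 / 335.0 N-mm
= 51.7208 kN-m

51.7208 kN-m


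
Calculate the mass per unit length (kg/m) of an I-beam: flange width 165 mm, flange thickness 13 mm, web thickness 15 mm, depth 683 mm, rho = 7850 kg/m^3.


A_flanges = 2 * 165 * 13 = 4290 mm^2
A_web = (683 - 2 * 13) * 15 = 9855 mm^2
A_total = 4290 + 9855 = 14145 mm^2 = 0.014145 m^2
Weight = rho * A = 7850 * 0.014145 = 111.0383 kg/m

111.0383 kg/m


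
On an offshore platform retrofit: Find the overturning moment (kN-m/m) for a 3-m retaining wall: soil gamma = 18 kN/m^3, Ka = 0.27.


Pa = 0.5 * Ka * gamma * H^2
= 0.5 * 0.27 * 18 * 3^2
= 21.87 kN/m
Arm = H / 3 = 3 / 3 = 1.0 m
Mo = Pa * arm = Pa * H / 3 = 21.87 * 3 / 3 = 21.87 kN-m/m

21.87 kN-m/m


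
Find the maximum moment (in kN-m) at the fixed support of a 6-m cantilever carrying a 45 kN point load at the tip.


For a cantilever with a point load at the free end:
M_max = P * L = 45 * 6 = 270 kN-m

270 kN-m


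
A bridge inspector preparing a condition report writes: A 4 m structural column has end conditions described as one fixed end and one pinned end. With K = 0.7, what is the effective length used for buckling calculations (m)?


L_eff = K * L
= 0.7 * 4
= 2.8 m

2.8 m


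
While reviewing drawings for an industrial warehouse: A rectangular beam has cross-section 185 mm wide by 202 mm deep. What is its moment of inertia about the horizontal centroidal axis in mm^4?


I = b * h^3 / 12
= 185 * 202^3 / 12
= 185 * 8242408 / 12
= 127070456.67 mm^4

127070456.67 mm^4


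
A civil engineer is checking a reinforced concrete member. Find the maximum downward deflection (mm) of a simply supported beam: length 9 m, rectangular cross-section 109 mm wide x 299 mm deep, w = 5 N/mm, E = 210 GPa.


I = 109 * 299^3 / 12 = 242805665.92 mm^4
L = 9000.0 mm, w = 5 N/mm, E = 210000.0 MPa
delta = 5 * w * L^4 / (384 * E * I)
= 5 * 5 * 9000.0^4 / (384 * 210000.0 * 242805665.92)
= 8.3772 mm

8.3772 mm


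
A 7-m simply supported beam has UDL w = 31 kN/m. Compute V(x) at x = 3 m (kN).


R_A = w * L / 2 = 31 * 7 / 2 = 108.5 kN
V(x) = R_A - w * x = 108.5 - 31 * 3
= 15.5 kN

15.5 kN


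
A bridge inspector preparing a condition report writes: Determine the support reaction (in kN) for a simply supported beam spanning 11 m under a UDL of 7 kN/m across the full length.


Total load = w * L = 7 * 11 = 77 kN
By symmetry, each reaction R = total / 2 = 77 / 2 = 38.5 kN

38.5 kN
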